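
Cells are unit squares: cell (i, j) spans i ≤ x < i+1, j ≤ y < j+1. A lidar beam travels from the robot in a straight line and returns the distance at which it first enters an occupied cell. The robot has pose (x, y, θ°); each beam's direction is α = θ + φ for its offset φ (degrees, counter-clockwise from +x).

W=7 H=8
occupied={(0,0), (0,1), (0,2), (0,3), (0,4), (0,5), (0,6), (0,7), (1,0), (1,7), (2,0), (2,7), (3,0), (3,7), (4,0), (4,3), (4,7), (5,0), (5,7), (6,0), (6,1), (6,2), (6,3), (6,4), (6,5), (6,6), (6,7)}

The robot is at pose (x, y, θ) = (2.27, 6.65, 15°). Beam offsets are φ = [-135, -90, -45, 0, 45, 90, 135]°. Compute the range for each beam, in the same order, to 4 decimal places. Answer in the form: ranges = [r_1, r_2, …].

beam 1: φ=-135°, α=240°
  d=(-0.5000,-0.8660)  start (2,6)  tX=0.5400 tY=0.7506  stride 1/|dx|=2.0000 1/|dy|=1.1547
    cross x-line → (1,6), t=0.5400
    cross y-line → (1,5), t=0.7506
    cross y-line → (1,4), t=1.9053
    cross x-line → (0,4), t=2.5400 (wall)
  → r_1 = 2.5400
beam 2: φ=-90°, α=285°
  d=(0.2588,-0.9659)  start (2,6)  tX=2.8205 tY=0.6729  stride 1/|dx|=3.8637 1/|dy|=1.0353
    cross y-line → (2,5), t=0.6729
    cross y-line → (2,4), t=1.7082
    cross y-line → (2,3), t=2.7435
    cross x-line → (3,3), t=2.8205
    cross y-line → (3,2), t=3.7788
    cross y-line → (3,1), t=4.8140
    cross y-line → (3,0), t=5.8493 (wall)
  → r_2 = 5.8493
beam 3: φ=-45°, α=330°
  d=(0.8660,-0.5000)  start (2,6)  tX=0.8429 tY=1.3000  stride 1/|dx|=1.1547 1/|dy|=2.0000
    cross x-line → (3,6), t=0.8429
    cross y-line → (3,5), t=1.3000
    cross x-line → (4,5), t=1.9976
    cross x-line → (5,5), t=3.1523
    cross y-line → (5,4), t=3.3000
    cross x-line → (6,4), t=4.3070 (wall)
  → r_3 = 4.3070
beam 4: φ=0°, α=15°
  d=(0.9659,0.2588)  start (2,6)  tX=0.7558 tY=1.3523  stride 1/|dx|=1.0353 1/|dy|=3.8637
    cross x-line → (3,6), t=0.7558
    cross y-line → (3,7), t=1.3523 (wall)
  → r_4 = 1.3523
beam 5: φ=45°, α=60°
  d=(0.5000,0.8660)  start (2,6)  tX=1.4600 tY=0.4041  stride 1/|dx|=2.0000 1/|dy|=1.1547
    cross y-line → (2,7), t=0.4041 (wall)
  → r_5 = 0.4041
beam 6: φ=90°, α=105°
  d=(-0.2588,0.9659)  start (2,6)  tX=1.0432 tY=0.3623  stride 1/|dx|=3.8637 1/|dy|=1.0353
    cross y-line → (2,7), t=0.3623 (wall)
  → r_6 = 0.3623
beam 7: φ=135°, α=150°
  d=(-0.8660,0.5000)  start (2,6)  tX=0.3118 tY=0.7000  stride 1/|dx|=1.1547 1/|dy|=2.0000
    cross x-line → (1,6), t=0.3118
    cross y-line → (1,7), t=0.7000 (wall)
  → r_7 = 0.7000

ranges = [2.5400, 5.8493, 4.3070, 1.3523, 0.4041, 0.3623, 0.7000]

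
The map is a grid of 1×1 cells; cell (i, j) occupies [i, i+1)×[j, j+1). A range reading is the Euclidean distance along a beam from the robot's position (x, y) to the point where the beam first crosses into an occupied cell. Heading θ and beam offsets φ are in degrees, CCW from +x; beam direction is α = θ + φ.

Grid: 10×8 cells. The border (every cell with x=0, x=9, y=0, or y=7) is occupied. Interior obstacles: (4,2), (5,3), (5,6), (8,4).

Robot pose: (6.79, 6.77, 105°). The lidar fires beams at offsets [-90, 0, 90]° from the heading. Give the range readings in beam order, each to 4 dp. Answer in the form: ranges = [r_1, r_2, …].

ranges = [0.8887, 0.2381, 0.8179]

beam 1: φ=-90°, α=15°
  cosα=0.9659 sinα=0.2588 | (6,6) | tMaxX 0.2174 tMaxY 0.8887 | tΔX 1.0353 tΔY 3.8637
    t=0.2174 [x] (7,6)
    t=0.8887 [y] (7,7) — stop
  → r_1 = 0.8887
beam 2: φ=0°, α=105°
  cosα=-0.2588 sinα=0.9659 | (6,6) | tMaxX 3.0523 tMaxY 0.2381 | tΔX 3.8637 tΔY 1.0353
    t=0.2381 [y] (6,7) — stop
  → r_2 = 0.2381
beam 3: φ=90°, α=195°
  cosα=-0.9659 sinα=-0.2588 | (6,6) | tMaxX 0.8179 tMaxY 2.9751 | tΔX 1.0353 tΔY 3.8637
    t=0.8179 [x] (5,6) — stop
  → r_3 = 0.8179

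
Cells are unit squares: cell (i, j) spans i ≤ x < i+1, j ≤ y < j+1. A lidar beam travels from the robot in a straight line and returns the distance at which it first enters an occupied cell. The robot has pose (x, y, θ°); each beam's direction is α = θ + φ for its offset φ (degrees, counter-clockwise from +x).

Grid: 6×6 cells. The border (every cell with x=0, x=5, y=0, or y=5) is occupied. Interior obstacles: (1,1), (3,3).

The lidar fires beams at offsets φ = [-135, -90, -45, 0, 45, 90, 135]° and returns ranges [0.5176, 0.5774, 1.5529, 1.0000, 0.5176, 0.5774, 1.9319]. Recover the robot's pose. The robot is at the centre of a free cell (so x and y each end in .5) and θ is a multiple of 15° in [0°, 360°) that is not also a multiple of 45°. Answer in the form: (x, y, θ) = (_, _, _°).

(x, y, θ) = (3.5, 4.5, 30°)

The pose lattice has 14·16 = 224 candidates. Test each by forward raycasting.
  (2.5, 1.5, 30°): beam 3 = 1.9319 ≠ 1.5529 ✗
  (1.5, 2.5, 255°): beam 1 = 1.0000 ≠ 0.5176 ✗
  (4.5, 4.5, 120°): beam 3 = 0.5176 ≠ 1.5529 ✗
  …
  (3.5, 4.5, 30°): r_1=0.5176, r_2=0.5774, r_3=1.5529, r_4=1.0000, r_5=0.5176, r_6=0.5774, r_7=1.9319 — all match ✓
Only this pose fits every beam.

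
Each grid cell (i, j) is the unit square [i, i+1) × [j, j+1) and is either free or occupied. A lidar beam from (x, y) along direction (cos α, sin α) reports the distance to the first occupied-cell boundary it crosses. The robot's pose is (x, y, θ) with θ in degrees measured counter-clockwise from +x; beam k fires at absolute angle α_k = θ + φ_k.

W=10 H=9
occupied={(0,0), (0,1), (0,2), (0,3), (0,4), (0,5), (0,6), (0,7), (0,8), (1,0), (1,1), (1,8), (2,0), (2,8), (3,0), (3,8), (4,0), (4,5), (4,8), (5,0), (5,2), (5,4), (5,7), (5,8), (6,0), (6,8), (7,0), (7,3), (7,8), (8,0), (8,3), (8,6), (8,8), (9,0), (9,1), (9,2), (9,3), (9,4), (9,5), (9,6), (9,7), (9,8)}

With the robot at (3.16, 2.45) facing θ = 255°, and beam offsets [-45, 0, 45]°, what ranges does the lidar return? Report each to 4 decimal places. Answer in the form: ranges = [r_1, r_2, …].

beam 1: φ=-45°, α=210°
  d=(-0.8660,-0.5000)  start (3,2)  tX=0.1848 tY=0.9000  stride 1/|dx|=1.1547 1/|dy|=2.0000
    cross x-line → (2,2), t=0.1848
    cross y-line → (2,1), t=0.9000
    cross x-line → (1,1), t=1.3395 (wall)
  → r_1 = 1.3395
beam 2: φ=0°, α=255°
  d=(-0.2588,-0.9659)  start (3,2)  tX=0.6182 tY=0.4659  stride 1/|dx|=3.8637 1/|dy|=1.0353
    cross y-line → (3,1), t=0.4659
    cross x-line → (2,1), t=0.6182
    cross y-line → (2,0), t=1.5012 (wall)
  → r_2 = 1.5012
beam 3: φ=45°, α=300°
  d=(0.5000,-0.8660)  start (3,2)  tX=1.6800 tY=0.5196  stride 1/|dx|=2.0000 1/|dy|=1.1547
    cross y-line → (3,1), t=0.5196
    cross y-line → (3,0), t=1.6743 (wall)
  → r_3 = 1.6743

ranges = [1.3395, 1.5012, 1.6743]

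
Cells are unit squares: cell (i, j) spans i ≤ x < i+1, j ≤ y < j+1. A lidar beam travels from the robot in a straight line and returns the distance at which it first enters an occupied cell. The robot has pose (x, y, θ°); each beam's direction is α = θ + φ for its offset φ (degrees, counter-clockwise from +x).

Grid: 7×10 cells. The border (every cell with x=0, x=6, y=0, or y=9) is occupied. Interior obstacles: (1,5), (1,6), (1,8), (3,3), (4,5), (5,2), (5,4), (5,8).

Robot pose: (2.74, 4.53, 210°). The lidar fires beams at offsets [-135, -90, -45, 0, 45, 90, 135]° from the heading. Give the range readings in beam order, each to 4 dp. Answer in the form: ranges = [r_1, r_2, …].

ranges = [4.6277, 1.4800, 1.8014, 2.0092, 3.6545, 0.6120, 3.3750]

beam 1: φ=-135°, α=75°
  dir = (cos 75°, sin 75°) = (0.2588, 0.9659); from cell (2,4)
  next x-line at t=1.0046, next y-line at t=0.4866; Δt_x=3.8637, Δt_y=1.0353
    y: enter (2,5) at t=0.4866
    x: enter (3,5) at t=1.0046
    y: enter (3,6) at t=1.5219
    y: enter (3,7) at t=2.5571
    y: enter (3,8) at t=3.5924
    y: enter (3,9) at t=4.6277 ← occupied
  → r_1 = 4.6277
beam 2: φ=-90°, α=120°
  dir = (cos 120°, sin 120°) = (-0.5000, 0.8660); from cell (2,4)
  next x-line at t=1.4800, next y-line at t=0.5427; Δt_x=2.0000, Δt_y=1.1547
    y: enter (2,5) at t=0.5427
    x: enter (1,5) at t=1.4800 ← occupied
  → r_2 = 1.4800
beam 3: φ=-45°, α=165°
  dir = (cos 165°, sin 165°) = (-0.9659, 0.2588); from cell (2,4)
  next x-line at t=0.7661, next y-line at t=1.8159; Δt_x=1.0353, Δt_y=3.8637
    x: enter (1,4) at t=0.7661
    x: enter (0,4) at t=1.8014 ← occupied
  → r_3 = 1.8014
beam 4: φ=0°, α=210°
  dir = (cos 210°, sin 210°) = (-0.8660, -0.5000); from cell (2,4)
  next x-line at t=0.8545, next y-line at t=1.0600; Δt_x=1.1547, Δt_y=2.0000
    x: enter (1,4) at t=0.8545
    y: enter (1,3) at t=1.0600
    x: enter (0,3) at t=2.0092 ← occupied
  → r_4 = 2.0092
beam 5: φ=45°, α=255°
  dir = (cos 255°, sin 255°) = (-0.2588, -0.9659); from cell (2,4)
  next x-line at t=2.8591, next y-line at t=0.5487; Δt_x=3.8637, Δt_y=1.0353
    y: enter (2,3) at t=0.5487
    y: enter (2,2) at t=1.5840
    y: enter (2,1) at t=2.6192
    x: enter (1,1) at t=2.8591
    y: enter (1,0) at t=3.6545 ← occupied
  → r_5 = 3.6545
beam 6: φ=90°, α=300°
  dir = (cos 300°, sin 300°) = (0.5000, -0.8660); from cell (2,4)
  next x-line at t=0.5200, next y-line at t=0.6120; Δt_x=2.0000, Δt_y=1.1547
    x: enter (3,4) at t=0.5200
    y: enter (3,3) at t=0.6120 ← occupied
  → r_6 = 0.6120
beam 7: φ=135°, α=345°
  dir = (cos 345°, sin 345°) = (0.9659, -0.2588); from cell (2,4)
  next x-line at t=0.2692, next y-line at t=2.0478; Δt_x=1.0353, Δt_y=3.8637
    x: enter (3,4) at t=0.2692
    x: enter (4,4) at t=1.3044
    y: enter (4,3) at t=2.0478
    x: enter (5,3) at t=2.3397
    x: enter (6,3) at t=3.3750 ← occupied
  → r_7 = 3.3750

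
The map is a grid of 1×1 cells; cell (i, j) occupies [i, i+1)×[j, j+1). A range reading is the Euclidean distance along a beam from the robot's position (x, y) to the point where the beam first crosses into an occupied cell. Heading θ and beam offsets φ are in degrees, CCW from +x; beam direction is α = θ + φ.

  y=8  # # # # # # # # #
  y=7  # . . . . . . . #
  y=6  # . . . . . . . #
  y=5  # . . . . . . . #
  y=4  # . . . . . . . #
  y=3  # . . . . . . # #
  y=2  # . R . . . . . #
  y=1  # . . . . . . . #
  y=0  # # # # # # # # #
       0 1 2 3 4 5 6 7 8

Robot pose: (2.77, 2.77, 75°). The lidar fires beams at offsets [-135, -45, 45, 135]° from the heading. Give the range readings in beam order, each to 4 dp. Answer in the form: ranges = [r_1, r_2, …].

ranges = [2.0438, 6.0391, 3.5400, 2.0438]

beam 1: φ=-135°, α=300°
  dir = (cos 300°, sin 300°) = (0.5000, -0.8660); from cell (2,2)
  next x-line at t=0.4600, next y-line at t=0.8891; Δt_x=2.0000, Δt_y=1.1547
    x: enter (3,2) at t=0.4600
    y: enter (3,1) at t=0.8891
    y: enter (3,0) at t=2.0438 ← occupied
  → r_1 = 2.0438
beam 2: φ=-45°, α=30°
  dir = (cos 30°, sin 30°) = (0.8660, 0.5000); from cell (2,2)
  next x-line at t=0.2656, next y-line at t=0.4600; Δt_x=1.1547, Δt_y=2.0000
    x: enter (3,2) at t=0.2656
    y: enter (3,3) at t=0.4600
    x: enter (4,3) at t=1.4203
    y: enter (4,4) at t=2.4600
    x: enter (5,4) at t=2.5750
    x: enter (6,4) at t=3.7297
    y: enter (6,5) at t=4.4600
    x: enter (7,5) at t=4.8844
    x: enter (8,5) at t=6.0391 ← occupied
  → r_2 = 6.0391
beam 3: φ=45°, α=120°
  dir = (cos 120°, sin 120°) = (-0.5000, 0.8660); from cell (2,2)
  next x-line at t=1.5400, next y-line at t=0.2656; Δt_x=2.0000, Δt_y=1.1547
    y: enter (2,3) at t=0.2656
    y: enter (2,4) at t=1.4203
    x: enter (1,4) at t=1.5400
    y: enter (1,5) at t=2.5750
    x: enter (0,5) at t=3.5400 ← occupied
  → r_3 = 3.5400
beam 4: φ=135°, α=210°
  dir = (cos 210°, sin 210°) = (-0.8660, -0.5000); from cell (2,2)
  next x-line at t=0.8891, next y-line at t=1.5400; Δt_x=1.1547, Δt_y=2.0000
    x: enter (1,2) at t=0.8891
    y: enter (1,1) at t=1.5400
    x: enter (0,1) at t=2.0438 ← occupied
  → r_4 = 2.0438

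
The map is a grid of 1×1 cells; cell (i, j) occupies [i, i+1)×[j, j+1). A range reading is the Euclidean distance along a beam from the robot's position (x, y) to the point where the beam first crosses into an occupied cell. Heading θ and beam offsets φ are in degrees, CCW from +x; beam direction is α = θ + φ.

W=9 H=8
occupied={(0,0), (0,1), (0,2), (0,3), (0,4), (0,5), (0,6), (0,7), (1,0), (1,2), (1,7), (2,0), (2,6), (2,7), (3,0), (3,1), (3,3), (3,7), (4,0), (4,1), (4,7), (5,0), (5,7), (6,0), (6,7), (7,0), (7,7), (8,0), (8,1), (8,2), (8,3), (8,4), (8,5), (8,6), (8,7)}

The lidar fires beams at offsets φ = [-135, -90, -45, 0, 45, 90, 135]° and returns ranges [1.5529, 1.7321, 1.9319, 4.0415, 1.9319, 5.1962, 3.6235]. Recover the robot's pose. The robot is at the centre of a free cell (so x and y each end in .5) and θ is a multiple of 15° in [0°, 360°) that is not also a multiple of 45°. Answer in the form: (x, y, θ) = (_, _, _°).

(x, y, θ) = (4.5, 5.5, 210°)

The pose lattice has 37·16 = 592 candidates. Test each by forward raycasting.
  (7.5, 2.5, 345°): beam 1 = 2.8868 ≠ 1.5529 ✗
  (6.5, 1.5, 30°): beam 1 = 0.5176 ≠ 1.5529 ✗
  (1.5, 4.5, 285°): beam 1 = 0.5774 ≠ 1.5529 ✗
  …
  (4.5, 5.5, 210°): r_1=1.5529, r_2=1.7321, r_3=1.9319, r_4=4.0415, r_5=1.9319, r_6=5.1962, r_7=3.6235 — all match ✓
No second candidate reproduces the full scan.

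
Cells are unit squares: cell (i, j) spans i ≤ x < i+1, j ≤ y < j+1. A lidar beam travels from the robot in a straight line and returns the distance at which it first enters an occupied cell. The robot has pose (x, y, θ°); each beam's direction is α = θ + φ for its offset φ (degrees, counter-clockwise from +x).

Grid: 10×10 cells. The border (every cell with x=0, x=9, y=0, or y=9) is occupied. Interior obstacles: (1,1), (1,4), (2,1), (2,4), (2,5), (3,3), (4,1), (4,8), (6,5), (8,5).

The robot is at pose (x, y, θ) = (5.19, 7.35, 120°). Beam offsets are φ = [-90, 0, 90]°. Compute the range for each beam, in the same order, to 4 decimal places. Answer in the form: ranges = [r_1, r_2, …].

ranges = [3.3000, 0.7506, 2.7000]

beam 1: φ=-90°, α=30°
  direction (0.8660, 0.5000); cell (5,7); t to first gridline: x 0.9353, y 1.3000 (then +1.1547 / +2.0000)
    (6,7) via x @ 0.9353
    (6,8) via y @ 1.3000
    (7,8) via x @ 2.0900
    (8,8) via x @ 3.2447
    (8,9) via y @ 3.3000  # hit
  → r_1 = 3.3000
beam 2: φ=0°, α=120°
  direction (-0.5000, 0.8660); cell (5,7); t to first gridline: x 0.3800, y 0.7506 (then +2.0000 / +1.1547)
    (4,7) via x @ 0.3800
    (4,8) via y @ 0.7506  # hit
  → r_2 = 0.7506
beam 3: φ=90°, α=210°
  direction (-0.8660, -0.5000); cell (5,7); t to first gridline: x 0.2194, y 0.7000 (then +1.1547 / +2.0000)
    (4,7) via x @ 0.2194
    (4,6) via y @ 0.7000
    (3,6) via x @ 1.3741
    (2,6) via x @ 2.5288
    (2,5) via y @ 2.7000  # hit
  → r_3 = 2.7000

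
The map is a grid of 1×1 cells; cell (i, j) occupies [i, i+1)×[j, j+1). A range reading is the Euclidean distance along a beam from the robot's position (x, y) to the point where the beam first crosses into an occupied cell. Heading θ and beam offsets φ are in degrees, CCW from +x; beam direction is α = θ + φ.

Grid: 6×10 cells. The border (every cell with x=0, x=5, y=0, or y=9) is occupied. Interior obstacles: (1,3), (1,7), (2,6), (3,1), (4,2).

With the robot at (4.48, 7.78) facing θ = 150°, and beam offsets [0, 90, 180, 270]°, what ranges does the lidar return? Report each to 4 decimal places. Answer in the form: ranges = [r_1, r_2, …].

ranges = [2.4400, 4.9600, 0.6004, 1.0400]

beam 1: φ=0°, α=150°
  dir = (cos 150°, sin 150°) = (-0.8660, 0.5000); from cell (4,7)
  next x-line at t=0.5543, next y-line at t=0.4400; Δt_x=1.1547, Δt_y=2.0000
    y: enter (4,8) at t=0.4400
    x: enter (3,8) at t=0.5543
    x: enter (2,8) at t=1.7090
    y: enter (2,9) at t=2.4400 ← occupied
  → r_1 = 2.4400
beam 2: φ=90°, α=240°
  dir = (cos 240°, sin 240°) = (-0.5000, -0.8660); from cell (4,7)
  next x-line at t=0.9600, next y-line at t=0.9007; Δt_x=2.0000, Δt_y=1.1547
    y: enter (4,6) at t=0.9007
    x: enter (3,6) at t=0.9600
    y: enter (3,5) at t=2.0554
    x: enter (2,5) at t=2.9600
    y: enter (2,4) at t=3.2101
    y: enter (2,3) at t=4.3648
    x: enter (1,3) at t=4.9600 ← occupied
  → r_2 = 4.9600
beam 3: φ=180°, α=330°
  dir = (cos 330°, sin 330°) = (0.8660, -0.5000); from cell (4,7)
  next x-line at t=0.6004, next y-line at t=1.5600; Δt_x=1.1547, Δt_y=2.0000
    x: enter (5,7) at t=0.6004 ← occupied
  → r_3 = 0.6004
beam 4: φ=270°, α=60°
  dir = (cos 60°, sin 60°) = (0.5000, 0.8660); from cell (4,7)
  next x-line at t=1.0400, next y-line at t=0.2540; Δt_x=2.0000, Δt_y=1.1547
    y: enter (4,8) at t=0.2540
    x: enter (5,8) at t=1.0400 ← occupied
  → r_4 = 1.0400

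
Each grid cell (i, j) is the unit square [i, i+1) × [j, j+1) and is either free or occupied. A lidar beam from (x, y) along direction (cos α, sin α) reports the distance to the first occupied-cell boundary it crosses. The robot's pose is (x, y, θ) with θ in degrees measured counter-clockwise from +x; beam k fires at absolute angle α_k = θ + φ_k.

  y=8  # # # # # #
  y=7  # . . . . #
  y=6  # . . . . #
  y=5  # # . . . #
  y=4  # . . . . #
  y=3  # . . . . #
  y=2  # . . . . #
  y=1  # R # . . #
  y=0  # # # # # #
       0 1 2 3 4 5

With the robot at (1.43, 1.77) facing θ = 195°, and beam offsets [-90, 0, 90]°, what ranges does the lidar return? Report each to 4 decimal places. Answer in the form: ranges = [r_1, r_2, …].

ranges = [1.6614, 0.4452, 0.7972]

beam 1: φ=-90°, α=105°
  direction (-0.2588, 0.9659); cell (1,1); t to first gridline: x 1.6614, y 0.2381 (then +3.8637 / +1.0353)
    (1,2) via y @ 0.2381
    (1,3) via y @ 1.2734
    (0,3) via x @ 1.6614  # hit
  → r_1 = 1.6614
beam 2: φ=0°, α=195°
  direction (-0.9659, -0.2588); cell (1,1); t to first gridline: x 0.4452, y 2.9751 (then +1.0353 / +3.8637)
    (0,1) via x @ 0.4452  # hit
  → r_2 = 0.4452
beam 3: φ=90°, α=285°
  direction (0.2588, -0.9659); cell (1,1); t to first gridline: x 2.2023, y 0.7972 (then +3.8637 / +1.0353)
    (1,0) via y @ 0.7972  # hit
  → r_3 = 0.7972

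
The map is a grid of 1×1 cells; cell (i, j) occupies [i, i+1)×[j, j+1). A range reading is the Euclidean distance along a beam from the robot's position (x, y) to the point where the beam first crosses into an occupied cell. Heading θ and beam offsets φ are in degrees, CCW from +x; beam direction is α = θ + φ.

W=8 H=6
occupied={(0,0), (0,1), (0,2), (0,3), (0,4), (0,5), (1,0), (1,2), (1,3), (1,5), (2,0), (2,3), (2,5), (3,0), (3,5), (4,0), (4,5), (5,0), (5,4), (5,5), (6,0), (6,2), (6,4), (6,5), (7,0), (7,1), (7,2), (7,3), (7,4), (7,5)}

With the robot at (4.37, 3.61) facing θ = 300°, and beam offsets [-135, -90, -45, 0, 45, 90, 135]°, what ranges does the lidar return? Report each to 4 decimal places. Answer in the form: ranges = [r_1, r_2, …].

ranges = [1.4183, 2.7366, 2.7021, 3.0138, 2.3569, 0.7800, 1.4390]

beam 1: φ=-135°, α=165°
  dir = (cos 165°, sin 165°) = (-0.9659, 0.2588); from cell (4,3)
  next x-line at t=0.3831, next y-line at t=1.5068; Δt_x=1.0353, Δt_y=3.8637
    x: enter (3,3) at t=0.3831
    x: enter (2,3) at t=1.4183 ← occupied
  → r_1 = 1.4183
beam 2: φ=-90°, α=210°
  dir = (cos 210°, sin 210°) = (-0.8660, -0.5000); from cell (4,3)
  next x-line at t=0.4272, next y-line at t=1.2200; Δt_x=1.1547, Δt_y=2.0000
    x: enter (3,3) at t=0.4272
    y: enter (3,2) at t=1.2200
    x: enter (2,2) at t=1.5819
    x: enter (1,2) at t=2.7366 ← occupied
  → r_2 = 2.7366
beam 3: φ=-45°, α=255°
  dir = (cos 255°, sin 255°) = (-0.2588, -0.9659); from cell (4,3)
  next x-line at t=1.4296, next y-line at t=0.6315; Δt_x=3.8637, Δt_y=1.0353
    y: enter (4,2) at t=0.6315
    x: enter (3,2) at t=1.4296
    y: enter (3,1) at t=1.6668
    y: enter (3,0) at t=2.7021 ← occupied
  → r_3 = 2.7021
beam 4: φ=0°, α=300°
  dir = (cos 300°, sin 300°) = (0.5000, -0.8660); from cell (4,3)
  next x-line at t=1.2600, next y-line at t=0.7044; Δt_x=2.0000, Δt_y=1.1547
    y: enter (4,2) at t=0.7044
    x: enter (5,2) at t=1.2600
    y: enter (5,1) at t=1.8591
    y: enter (5,0) at t=3.0138 ← occupied
  → r_4 = 3.0138
beam 5: φ=45°, α=345°
  dir = (cos 345°, sin 345°) = (0.9659, -0.2588); from cell (4,3)
  next x-line at t=0.6522, next y-line at t=2.3569; Δt_x=1.0353, Δt_y=3.8637
    x: enter (5,3) at t=0.6522
    x: enter (6,3) at t=1.6875
    y: enter (6,2) at t=2.3569 ← occupied
  → r_5 = 2.3569
beam 6: φ=90°, α=30°
  dir = (cos 30°, sin 30°) = (0.8660, 0.5000); from cell (4,3)
  next x-line at t=0.7275, next y-line at t=0.7800; Δt_x=1.1547, Δt_y=2.0000
    x: enter (5,3) at t=0.7275
    y: enter (5,4) at t=0.7800 ← occupied
  → r_6 = 0.7800
beam 7: φ=135°, α=75°
  dir = (cos 75°, sin 75°) = (0.2588, 0.9659); from cell (4,3)
  next x-line at t=2.4341, next y-line at t=0.4038; Δt_x=3.8637, Δt_y=1.0353
    y: enter (4,4) at t=0.4038
    y: enter (4,5) at t=1.4390 ← occupied
  → r_7 = 1.4390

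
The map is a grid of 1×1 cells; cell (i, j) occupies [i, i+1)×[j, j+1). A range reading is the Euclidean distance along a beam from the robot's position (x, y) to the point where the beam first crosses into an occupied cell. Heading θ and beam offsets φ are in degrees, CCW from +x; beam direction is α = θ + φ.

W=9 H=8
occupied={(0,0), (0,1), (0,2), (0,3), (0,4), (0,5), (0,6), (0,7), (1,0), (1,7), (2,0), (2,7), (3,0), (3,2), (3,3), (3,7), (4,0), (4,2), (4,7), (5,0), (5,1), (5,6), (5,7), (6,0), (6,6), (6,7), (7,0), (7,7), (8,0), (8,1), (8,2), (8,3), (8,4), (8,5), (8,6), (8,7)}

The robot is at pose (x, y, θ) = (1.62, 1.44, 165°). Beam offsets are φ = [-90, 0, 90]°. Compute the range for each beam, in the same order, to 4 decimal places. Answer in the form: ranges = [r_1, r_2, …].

beam 1: φ=-90°, α=75°
  d=(0.2588,0.9659)  start (1,1)  tX=1.4682 tY=0.5798  stride 1/|dx|=3.8637 1/|dy|=1.0353
    cross y-line → (1,2), t=0.5798
    cross x-line → (2,2), t=1.4682
    cross y-line → (2,3), t=1.6150
    cross y-line → (2,4), t=2.6503
    cross y-line → (2,5), t=3.6856
    cross y-line → (2,6), t=4.7209
    cross x-line → (3,6), t=5.3319
    cross y-line → (3,7), t=5.7561 (wall)
  → r_1 = 5.7561
beam 2: φ=0°, α=165°
  d=(-0.9659,0.2588)  start (1,1)  tX=0.6419 tY=2.1637  stride 1/|dx|=1.0353 1/|dy|=3.8637
    cross x-line → (0,1), t=0.6419 (wall)
  → r_2 = 0.6419
beam 3: φ=90°, α=255°
  d=(-0.2588,-0.9659)  start (1,1)  tX=2.3955 tY=0.4555  stride 1/|dx|=3.8637 1/|dy|=1.0353
    cross y-line → (1,0), t=0.4555 (wall)
  → r_3 = 0.4555

ranges = [5.7561, 0.6419, 0.4555]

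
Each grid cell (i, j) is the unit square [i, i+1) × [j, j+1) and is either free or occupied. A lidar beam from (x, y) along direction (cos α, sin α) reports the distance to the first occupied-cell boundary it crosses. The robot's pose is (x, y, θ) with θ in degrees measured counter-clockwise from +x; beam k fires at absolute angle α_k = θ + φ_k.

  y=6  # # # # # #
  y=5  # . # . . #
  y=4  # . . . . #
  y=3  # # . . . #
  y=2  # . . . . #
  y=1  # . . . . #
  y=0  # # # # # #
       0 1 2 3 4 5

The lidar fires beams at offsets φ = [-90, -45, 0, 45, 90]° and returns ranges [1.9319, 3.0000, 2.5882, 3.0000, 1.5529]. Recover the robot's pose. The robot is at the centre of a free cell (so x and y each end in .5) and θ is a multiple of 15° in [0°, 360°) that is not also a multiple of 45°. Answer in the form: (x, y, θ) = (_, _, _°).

The pose lattice has 18·16 = 288 candidates. Test each by forward raycasting.
  (1.5, 1.5, 195°): beam 1 = 1.5529 ≠ 1.9319 ✗
  (3.5, 5.5, 345°): beam 1 = 4.6587 ≠ 1.9319 ✗
  (1.5, 4.5, 75°): beam 1 = 3.6235 ≠ 1.9319 ✗
  (1.5, 2.5, 60°): beam 1 = 3.0000 ≠ 1.9319 ✗
  …
  (4.5, 2.5, 165°): r_1=1.9319, r_2=3.0000, r_3=2.5882, r_4=3.0000, r_5=1.5529 — all match ✓
Only this pose fits every beam.

(x, y, θ) = (4.5, 2.5, 165°)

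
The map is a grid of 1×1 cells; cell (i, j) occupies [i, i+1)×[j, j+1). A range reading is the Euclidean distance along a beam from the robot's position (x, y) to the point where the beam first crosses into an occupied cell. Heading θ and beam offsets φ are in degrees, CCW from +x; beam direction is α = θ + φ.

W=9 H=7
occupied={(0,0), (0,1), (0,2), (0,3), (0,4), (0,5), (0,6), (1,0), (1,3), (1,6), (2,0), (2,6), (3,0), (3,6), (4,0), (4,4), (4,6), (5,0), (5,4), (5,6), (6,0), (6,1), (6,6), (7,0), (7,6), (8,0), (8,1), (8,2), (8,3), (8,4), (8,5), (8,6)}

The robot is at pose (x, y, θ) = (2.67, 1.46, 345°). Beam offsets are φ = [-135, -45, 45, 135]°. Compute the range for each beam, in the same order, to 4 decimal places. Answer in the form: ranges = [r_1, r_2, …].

beam 1: φ=-135°, α=210°
  cosα=-0.8660 sinα=-0.5000 | (2,1) | tMaxX 0.7736 tMaxY 0.9200 | tΔX 1.1547 tΔY 2.0000
    t=0.7736 [x] (1,1)
    t=0.9200 [y] (1,0) — stop
  → r_1 = 0.9200
beam 2: φ=-45°, α=300°
  cosα=0.5000 sinα=-0.8660 | (2,1) | tMaxX 0.6600 tMaxY 0.5312 | tΔX 2.0000 tΔY 1.1547
    t=0.5312 [y] (2,0) — stop
  → r_2 = 0.5312
beam 3: φ=45°, α=30°
  cosα=0.8660 sinα=0.5000 | (2,1) | tMaxX 0.3811 tMaxY 1.0800 | tΔX 1.1547 tΔY 2.0000
    t=0.3811 [x] (3,1)
    t=1.0800 [y] (3,2)
    t=1.5358 [x] (4,2)
    t=2.6905 [x] (5,2)
    t=3.0800 [y] (5,3)
    t=3.8452 [x] (6,3)
    t=4.9999 [x] (7,3)
    t=5.0800 [y] (7,4)
    t=6.1546 [x] (8,4) — stop
  → r_3 = 6.1546
beam 4: φ=135°, α=120°
  cosα=-0.5000 sinα=0.8660 | (2,1) | tMaxX 1.3400 tMaxY 0.6235 | tΔX 2.0000 tΔY 1.1547
    t=0.6235 [y] (2,2)
    t=1.3400 [x] (1,2)
    t=1.7782 [y] (1,3) — stop
  → r_4 = 1.7782

ranges = [0.9200, 0.5312, 6.1546, 1.7782]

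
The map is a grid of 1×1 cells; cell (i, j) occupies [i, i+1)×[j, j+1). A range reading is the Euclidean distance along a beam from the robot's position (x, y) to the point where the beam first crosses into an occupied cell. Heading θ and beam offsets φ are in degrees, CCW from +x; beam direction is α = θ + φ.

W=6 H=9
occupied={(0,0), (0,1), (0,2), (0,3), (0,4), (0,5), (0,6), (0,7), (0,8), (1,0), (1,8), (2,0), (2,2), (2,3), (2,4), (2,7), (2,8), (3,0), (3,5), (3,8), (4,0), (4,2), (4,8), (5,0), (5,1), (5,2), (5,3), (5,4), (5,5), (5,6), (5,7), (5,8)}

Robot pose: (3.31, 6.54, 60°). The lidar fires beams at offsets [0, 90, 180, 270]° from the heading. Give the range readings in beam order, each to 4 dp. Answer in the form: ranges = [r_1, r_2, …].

beam 1: φ=0°, α=60°
  d=(0.5000,0.8660)  start (3,6)  tX=1.3800 tY=0.5312  stride 1/|dx|=2.0000 1/|dy|=1.1547
    cross y-line → (3,7), t=0.5312
    cross x-line → (4,7), t=1.3800
    cross y-line → (4,8), t=1.6859 (wall)
  → r_1 = 1.6859
beam 2: φ=90°, α=150°
  d=(-0.8660,0.5000)  start (3,6)  tX=0.3580 tY=0.9200  stride 1/|dx|=1.1547 1/|dy|=2.0000
    cross x-line → (2,6), t=0.3580
    cross y-line → (2,7), t=0.9200 (wall)
  → r_2 = 0.9200
beam 3: φ=180°, α=240°
  d=(-0.5000,-0.8660)  start (3,6)  tX=0.6200 tY=0.6235  stride 1/|dx|=2.0000 1/|dy|=1.1547
    cross x-line → (2,6), t=0.6200
    cross y-line → (2,5), t=0.6235
    cross y-line → (2,4), t=1.7782 (wall)
  → r_3 = 1.7782
beam 4: φ=270°, α=330°
  d=(0.8660,-0.5000)  start (3,6)  tX=0.7967 tY=1.0800  stride 1/|dx|=1.1547 1/|dy|=2.0000
    cross x-line → (4,6), t=0.7967
    cross y-line → (4,5), t=1.0800
    cross x-line → (5,5), t=1.9514 (wall)
  → r_4 = 1.9514

ranges = [1.6859, 0.9200, 1.7782, 1.9514]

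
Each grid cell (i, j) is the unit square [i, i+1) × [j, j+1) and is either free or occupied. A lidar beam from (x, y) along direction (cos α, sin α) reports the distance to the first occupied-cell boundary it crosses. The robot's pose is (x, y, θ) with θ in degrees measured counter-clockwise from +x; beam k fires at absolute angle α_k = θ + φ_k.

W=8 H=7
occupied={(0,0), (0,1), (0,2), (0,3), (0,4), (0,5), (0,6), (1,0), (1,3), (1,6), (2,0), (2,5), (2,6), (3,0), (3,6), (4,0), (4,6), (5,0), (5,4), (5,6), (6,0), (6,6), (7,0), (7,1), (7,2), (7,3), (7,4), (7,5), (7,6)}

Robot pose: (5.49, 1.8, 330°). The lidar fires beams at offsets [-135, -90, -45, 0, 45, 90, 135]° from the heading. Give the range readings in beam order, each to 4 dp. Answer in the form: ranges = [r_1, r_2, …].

beam 1: φ=-135°, α=195°
  cosα=-0.9659 sinα=-0.2588 | (5,1) | tMaxX 0.5073 tMaxY 3.0910 | tΔX 1.0353 tΔY 3.8637
    t=0.5073 [x] (4,1)
    t=1.5426 [x] (3,1)
    t=2.5778 [x] (2,1)
    t=3.0910 [y] (2,0) — stop
  → r_1 = 3.0910
beam 2: φ=-90°, α=240°
  cosα=-0.5000 sinα=-0.8660 | (5,1) | tMaxX 0.9800 tMaxY 0.9238 | tΔX 2.0000 tΔY 1.1547
    t=0.9238 [y] (5,0) — stop
  → r_2 = 0.9238
beam 3: φ=-45°, α=285°
  cosα=0.2588 sinα=-0.9659 | (5,1) | tMaxX 1.9705 tMaxY 0.8282 | tΔX 3.8637 tΔY 1.0353
    t=0.8282 [y] (5,0) — stop
  → r_3 = 0.8282
beam 4: φ=0°, α=330°
  cosα=0.8660 sinα=-0.5000 | (5,1) | tMaxX 0.5889 tMaxY 1.6000 | tΔX 1.1547 tΔY 2.0000
    t=0.5889 [x] (6,1)
    t=1.6000 [y] (6,0) — stop
  → r_4 = 1.6000
beam 5: φ=45°, α=15°
  cosα=0.9659 sinα=0.2588 | (5,1) | tMaxX 0.5280 tMaxY 0.7727 | tΔX 1.0353 tΔY 3.8637
    t=0.5280 [x] (6,1)
    t=0.7727 [y] (6,2)
    t=1.5633 [x] (7,2) — stop
  → r_5 = 1.5633
beam 6: φ=90°, α=60°
  cosα=0.5000 sinα=0.8660 | (5,1) | tMaxX 1.0200 tMaxY 0.2309 | tΔX 2.0000 tΔY 1.1547
    t=0.2309 [y] (5,2)
    t=1.0200 [x] (6,2)
    t=1.3856 [y] (6,3)
    t=2.5403 [y] (6,4)
    t=3.0200 [x] (7,4) — stop
  → r_6 = 3.0200
beam 7: φ=135°, α=105°
  cosα=-0.2588 sinα=0.9659 | (5,1) | tMaxX 1.8932 tMaxY 0.2071 | tΔX 3.8637 tΔY 1.0353
    t=0.2071 [y] (5,2)
    t=1.2423 [y] (5,3)
    t=1.8932 [x] (4,3)
    t=2.2776 [y] (4,4)
    t=3.3129 [y] (4,5)
    t=4.3482 [y] (4,6) — stop
  → r_7 = 4.3482

ranges = [3.0910, 0.9238, 0.8282, 1.6000, 1.5633, 3.0200, 4.3482]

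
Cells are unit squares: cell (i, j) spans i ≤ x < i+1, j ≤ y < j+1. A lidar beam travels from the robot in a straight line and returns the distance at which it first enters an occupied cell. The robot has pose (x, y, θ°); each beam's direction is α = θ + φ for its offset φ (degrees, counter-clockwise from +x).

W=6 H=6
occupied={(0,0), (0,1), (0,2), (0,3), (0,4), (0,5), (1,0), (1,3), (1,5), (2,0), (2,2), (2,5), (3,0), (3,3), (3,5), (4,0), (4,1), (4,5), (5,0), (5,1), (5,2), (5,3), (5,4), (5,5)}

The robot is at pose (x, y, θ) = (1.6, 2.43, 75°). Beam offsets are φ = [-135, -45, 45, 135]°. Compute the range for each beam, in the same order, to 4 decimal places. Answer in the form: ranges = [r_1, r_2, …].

beam 1: φ=-135°, α=300°
  cosα=0.5000 sinα=-0.8660 | (1,2) | tMaxX 0.8000 tMaxY 0.4965 | tΔX 2.0000 tΔY 1.1547
    t=0.4965 [y] (1,1)
    t=0.8000 [x] (2,1)
    t=1.6512 [y] (2,0) — stop
  → r_1 = 1.6512
beam 2: φ=-45°, α=30°
  cosα=0.8660 sinα=0.5000 | (1,2) | tMaxX 0.4619 tMaxY 1.1400 | tΔX 1.1547 tΔY 2.0000
    t=0.4619 [x] (2,2) — stop
  → r_2 = 0.4619
beam 3: φ=45°, α=120°
  cosα=-0.5000 sinα=0.8660 | (1,2) | tMaxX 1.2000 tMaxY 0.6582 | tΔX 2.0000 tΔY 1.1547
    t=0.6582 [y] (1,3) — stop
  → r_3 = 0.6582
beam 4: φ=135°, α=210°
  cosα=-0.8660 sinα=-0.5000 | (1,2) | tMaxX 0.6928 tMaxY 0.8600 | tΔX 1.1547 tΔY 2.0000
    t=0.6928 [x] (0,2) — stop
  → r_4 = 0.6928

ranges = [1.6512, 0.4619, 0.6582, 0.6928]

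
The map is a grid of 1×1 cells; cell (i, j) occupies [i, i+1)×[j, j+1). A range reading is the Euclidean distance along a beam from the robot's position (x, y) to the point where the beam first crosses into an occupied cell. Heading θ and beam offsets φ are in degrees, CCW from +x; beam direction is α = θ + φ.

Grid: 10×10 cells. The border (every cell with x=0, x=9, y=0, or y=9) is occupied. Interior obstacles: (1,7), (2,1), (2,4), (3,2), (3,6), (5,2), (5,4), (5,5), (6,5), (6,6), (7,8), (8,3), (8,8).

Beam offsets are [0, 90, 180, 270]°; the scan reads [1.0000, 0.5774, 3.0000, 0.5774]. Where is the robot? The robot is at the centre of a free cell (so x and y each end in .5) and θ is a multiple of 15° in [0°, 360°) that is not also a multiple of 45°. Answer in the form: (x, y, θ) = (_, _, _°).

(x, y, θ) = (5.5, 1.5, 210°)

Enumerate (i+0.5, j+0.5, θ) over the 51 free cells and 16 admissible headings. For each, cast all 4 beams and compare to the given ranges.
  (8.5, 7.5, 255°): beam 1 = 6.7293 ≠ 1.0000 ✗
  (5.5, 7.5, 240°): beam 1 = 6.3509 ≠ 1.0000 ✗
  (1.5, 8.5, 30°): beam 3 = 0.5774 ≠ 3.0000 ✗
  (4.5, 8.5, 30°): beam 3 = 2.8868 ≠ 3.0000 ✗
  …
  (5.5, 1.5, 210°): r_1=1.0000, r_2=0.5774, r_3=3.0000, r_4=0.5774 — all match ✓
Only this pose fits every beam.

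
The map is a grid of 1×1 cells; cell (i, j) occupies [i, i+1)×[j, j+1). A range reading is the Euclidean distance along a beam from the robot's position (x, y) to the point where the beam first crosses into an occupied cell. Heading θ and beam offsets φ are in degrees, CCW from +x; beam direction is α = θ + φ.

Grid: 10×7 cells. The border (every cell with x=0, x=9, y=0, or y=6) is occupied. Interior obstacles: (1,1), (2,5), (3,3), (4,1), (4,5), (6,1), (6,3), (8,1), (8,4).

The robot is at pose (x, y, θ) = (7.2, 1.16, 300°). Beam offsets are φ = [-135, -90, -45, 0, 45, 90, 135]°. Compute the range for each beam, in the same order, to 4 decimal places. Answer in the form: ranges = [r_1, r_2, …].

beam 1: φ=-135°, α=165°
  d=(-0.9659,0.2588)  start (7,1)  tX=0.2071 tY=3.2455  stride 1/|dx|=1.0353 1/|dy|=3.8637
    cross x-line → (6,1), t=0.2071 (wall)
  → r_1 = 0.2071
beam 2: φ=-90°, α=210°
  d=(-0.8660,-0.5000)  start (7,1)  tX=0.2309 tY=0.3200  stride 1/|dx|=1.1547 1/|dy|=2.0000
    cross x-line → (6,1), t=0.2309 (wall)
  → r_2 = 0.2309
beam 3: φ=-45°, α=255°
  d=(-0.2588,-0.9659)  start (7,1)  tX=0.7727 tY=0.1656  stride 1/|dx|=3.8637 1/|dy|=1.0353
    cross y-line → (7,0), t=0.1656 (wall)
  → r_3 = 0.1656
beam 4: φ=0°, α=300°
  d=(0.5000,-0.8660)  start (7,1)  tX=1.6000 tY=0.1848  stride 1/|dx|=2.0000 1/|dy|=1.1547
    cross y-line → (7,0), t=0.1848 (wall)
  → r_4 = 0.1848
beam 5: φ=45°, α=345°
  d=(0.9659,-0.2588)  start (7,1)  tX=0.8282 tY=0.6182  stride 1/|dx|=1.0353 1/|dy|=3.8637
    cross y-line → (7,0), t=0.6182 (wall)
  → r_5 = 0.6182
beam 6: φ=90°, α=30°
  d=(0.8660,0.5000)  start (7,1)  tX=0.9238 tY=1.6800  stride 1/|dx|=1.1547 1/|dy|=2.0000
    cross x-line → (8,1), t=0.9238 (wall)
  → r_6 = 0.9238
beam 7: φ=135°, α=75°
  d=(0.2588,0.9659)  start (7,1)  tX=3.0910 tY=0.8696  stride 1/|dx|=3.8637 1/|dy|=1.0353
    cross y-line → (7,2), t=0.8696
    cross y-line → (7,3), t=1.9049
    cross y-line → (7,4), t=2.9402
    cross x-line → (8,4), t=3.0910 (wall)
  → r_7 = 3.0910

ranges = [0.2071, 0.2309, 0.1656, 0.1848, 0.6182, 0.9238, 3.0910]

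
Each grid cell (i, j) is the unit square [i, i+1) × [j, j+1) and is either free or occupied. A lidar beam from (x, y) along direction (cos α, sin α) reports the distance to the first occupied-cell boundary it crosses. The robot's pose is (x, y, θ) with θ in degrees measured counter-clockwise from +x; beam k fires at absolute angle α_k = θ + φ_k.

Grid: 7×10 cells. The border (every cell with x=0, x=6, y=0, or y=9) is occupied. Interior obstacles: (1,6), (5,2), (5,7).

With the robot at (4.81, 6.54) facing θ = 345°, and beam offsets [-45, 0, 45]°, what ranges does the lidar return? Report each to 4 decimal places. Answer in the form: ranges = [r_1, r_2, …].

beam 1: φ=-45°, α=300°
  direction (0.5000, -0.8660); cell (4,6); t to first gridline: x 0.3800, y 0.6235 (then +2.0000 / +1.1547)
    (5,6) via x @ 0.3800
    (5,5) via y @ 0.6235
    (5,4) via y @ 1.7782
    (6,4) via x @ 2.3800  # hit
  → r_1 = 2.3800
beam 2: φ=0°, α=345°
  direction (0.9659, -0.2588); cell (4,6); t to first gridline: x 0.1967, y 2.0864 (then +1.0353 / +3.8637)
    (5,6) via x @ 0.1967
    (6,6) via x @ 1.2320  # hit
  → r_2 = 1.2320
beam 3: φ=45°, α=30°
  direction (0.8660, 0.5000); cell (4,6); t to first gridline: x 0.2194, y 0.9200 (then +1.1547 / +2.0000)
    (5,6) via x @ 0.2194
    (5,7) via y @ 0.9200  # hit
  → r_3 = 0.9200

ranges = [2.3800, 1.2320, 0.9200]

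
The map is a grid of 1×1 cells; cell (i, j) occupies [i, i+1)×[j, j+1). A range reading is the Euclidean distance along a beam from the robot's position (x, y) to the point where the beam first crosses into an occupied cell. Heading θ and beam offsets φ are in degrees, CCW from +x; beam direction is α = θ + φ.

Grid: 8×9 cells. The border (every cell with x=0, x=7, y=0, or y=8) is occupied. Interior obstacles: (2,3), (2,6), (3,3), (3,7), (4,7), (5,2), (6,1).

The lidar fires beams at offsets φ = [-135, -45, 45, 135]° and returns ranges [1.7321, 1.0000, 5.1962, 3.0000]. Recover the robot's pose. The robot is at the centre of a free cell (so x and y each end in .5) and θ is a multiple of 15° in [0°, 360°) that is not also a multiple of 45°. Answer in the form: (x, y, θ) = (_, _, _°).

(x, y, θ) = (5.5, 6.5, 165°)

The pose lattice has 35·16 = 560 candidates. Test each by forward raycasting.
  (5.5, 1.5, 150°): beam 1 = 0.5176 ≠ 1.7321 ✗
  (6.5, 2.5, 165°): beam 1 = 0.5774 ≠ 1.7321 ✗
  (1.5, 5.5, 75°): beam 3 = 1.0000 ≠ 5.1962 ✗
  …
  (5.5, 6.5, 165°): r_1=1.7321, r_2=1.0000, r_3=5.1962, r_4=3.0000 — all match ✓
No second candidate reproduces the full scan.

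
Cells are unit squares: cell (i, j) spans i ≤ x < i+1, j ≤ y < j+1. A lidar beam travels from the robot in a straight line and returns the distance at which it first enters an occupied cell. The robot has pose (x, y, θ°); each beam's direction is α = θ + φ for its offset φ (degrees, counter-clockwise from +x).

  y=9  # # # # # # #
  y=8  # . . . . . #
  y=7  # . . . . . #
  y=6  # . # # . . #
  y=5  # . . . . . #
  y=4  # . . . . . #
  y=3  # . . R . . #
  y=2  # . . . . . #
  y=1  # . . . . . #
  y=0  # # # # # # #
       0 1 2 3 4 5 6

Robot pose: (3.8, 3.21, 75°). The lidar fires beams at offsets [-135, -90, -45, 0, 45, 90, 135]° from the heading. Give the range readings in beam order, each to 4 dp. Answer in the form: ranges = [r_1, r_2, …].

beam 1: φ=-135°, α=300°
  dir = (cos 300°, sin 300°) = (0.5000, -0.8660); from cell (3,3)
  next x-line at t=0.4000, next y-line at t=0.2425; Δt_x=2.0000, Δt_y=1.1547
    y: enter (3,2) at t=0.2425
    x: enter (4,2) at t=0.4000
    y: enter (4,1) at t=1.3972
    x: enter (5,1) at t=2.4000
    y: enter (5,0) at t=2.5519 ← occupied
  → r_1 = 2.5519
beam 2: φ=-90°, α=345°
  dir = (cos 345°, sin 345°) = (0.9659, -0.2588); from cell (3,3)
  next x-line at t=0.2071, next y-line at t=0.8114; Δt_x=1.0353, Δt_y=3.8637
    x: enter (4,3) at t=0.2071
    y: enter (4,2) at t=0.8114
    x: enter (5,2) at t=1.2423
    x: enter (6,2) at t=2.2776 ← occupied
  → r_2 = 2.2776
beam 3: φ=-45°, α=30°
  dir = (cos 30°, sin 30°) = (0.8660, 0.5000); from cell (3,3)
  next x-line at t=0.2309, next y-line at t=1.5800; Δt_x=1.1547, Δt_y=2.0000
    x: enter (4,3) at t=0.2309
    x: enter (5,3) at t=1.3856
    y: enter (5,4) at t=1.5800
    x: enter (6,4) at t=2.5403 ← occupied
  → r_3 = 2.5403
beam 4: φ=0°, α=75°
  dir = (cos 75°, sin 75°) = (0.2588, 0.9659); from cell (3,3)
  next x-line at t=0.7727, next y-line at t=0.8179; Δt_x=3.8637, Δt_y=1.0353
    x: enter (4,3) at t=0.7727
    y: enter (4,4) at t=0.8179
    y: enter (4,5) at t=1.8531
    y: enter (4,6) at t=2.8884
    y: enter (4,7) at t=3.9237
    x: enter (5,7) at t=4.6364
    y: enter (5,8) at t=4.9590
    y: enter (5,9) at t=5.9942 ← occupied
  → r_4 = 5.9942
beam 5: φ=45°, α=120°
  dir = (cos 120°, sin 120°) = (-0.5000, 0.8660); from cell (3,3)
  next x-line at t=1.6000, next y-line at t=0.9122; Δt_x=2.0000, Δt_y=1.1547
    y: enter (3,4) at t=0.9122
    x: enter (2,4) at t=1.6000
    y: enter (2,5) at t=2.0669
    y: enter (2,6) at t=3.2216 ← occupied
  → r_5 = 3.2216
beam 6: φ=90°, α=165°
  dir = (cos 165°, sin 165°) = (-0.9659, 0.2588); from cell (3,3)
  next x-line at t=0.8282, next y-line at t=3.0523; Δt_x=1.0353, Δt_y=3.8637
    x: enter (2,3) at t=0.8282
    x: enter (1,3) at t=1.8635
    x: enter (0,3) at t=2.8988 ← occupied
  → r_6 = 2.8988
beam 7: φ=135°, α=210°
  dir = (cos 210°, sin 210°) = (-0.8660, -0.5000); from cell (3,3)
  next x-line at t=0.9238, next y-line at t=0.4200; Δt_x=1.1547, Δt_y=2.0000
    y: enter (3,2) at t=0.4200
    x: enter (2,2) at t=0.9238
    x: enter (1,2) at t=2.0785
    y: enter (1,1) at t=2.4200
    x: enter (0,1) at t=3.2332 ← occupied
  → r_7 = 3.2332

ranges = [2.5519, 2.2776, 2.5403, 5.9942, 3.2216, 2.8988, 3.2332]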